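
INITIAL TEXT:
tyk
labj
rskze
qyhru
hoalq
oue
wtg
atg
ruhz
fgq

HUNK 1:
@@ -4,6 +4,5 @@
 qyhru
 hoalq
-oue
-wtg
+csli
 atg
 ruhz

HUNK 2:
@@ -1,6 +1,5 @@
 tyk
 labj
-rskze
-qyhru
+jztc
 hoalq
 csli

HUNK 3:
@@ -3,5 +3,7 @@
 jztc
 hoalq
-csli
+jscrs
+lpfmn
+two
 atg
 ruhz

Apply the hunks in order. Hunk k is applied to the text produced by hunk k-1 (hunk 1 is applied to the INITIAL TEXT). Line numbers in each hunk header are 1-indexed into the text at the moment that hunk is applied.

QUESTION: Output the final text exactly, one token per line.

Hunk 1: at line 4 remove [oue,wtg] add [csli] -> 9 lines: tyk labj rskze qyhru hoalq csli atg ruhz fgq
Hunk 2: at line 1 remove [rskze,qyhru] add [jztc] -> 8 lines: tyk labj jztc hoalq csli atg ruhz fgq
Hunk 3: at line 3 remove [csli] add [jscrs,lpfmn,two] -> 10 lines: tyk labj jztc hoalq jscrs lpfmn two atg ruhz fgq

Answer: tyk
labj
jztc
hoalq
jscrs
lpfmn
two
atg
ruhz
fgq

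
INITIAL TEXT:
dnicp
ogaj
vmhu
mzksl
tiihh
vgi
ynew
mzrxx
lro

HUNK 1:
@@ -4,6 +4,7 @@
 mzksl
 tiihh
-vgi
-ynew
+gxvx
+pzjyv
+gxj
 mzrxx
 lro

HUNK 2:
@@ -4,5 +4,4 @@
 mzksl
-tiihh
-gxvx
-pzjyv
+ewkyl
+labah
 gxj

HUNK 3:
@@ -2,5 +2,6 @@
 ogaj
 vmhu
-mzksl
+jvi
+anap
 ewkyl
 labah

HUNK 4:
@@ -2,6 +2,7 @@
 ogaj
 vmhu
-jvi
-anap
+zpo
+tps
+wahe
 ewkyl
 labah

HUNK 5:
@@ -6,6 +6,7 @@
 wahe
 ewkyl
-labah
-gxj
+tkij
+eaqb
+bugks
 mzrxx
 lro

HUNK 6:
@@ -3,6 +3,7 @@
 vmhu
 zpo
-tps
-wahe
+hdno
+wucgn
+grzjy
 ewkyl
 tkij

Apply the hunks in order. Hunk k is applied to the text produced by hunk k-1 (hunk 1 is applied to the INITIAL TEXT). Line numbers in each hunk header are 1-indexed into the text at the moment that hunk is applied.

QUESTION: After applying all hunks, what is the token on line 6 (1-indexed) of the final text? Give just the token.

Answer: wucgn

Derivation:
Hunk 1: at line 4 remove [vgi,ynew] add [gxvx,pzjyv,gxj] -> 10 lines: dnicp ogaj vmhu mzksl tiihh gxvx pzjyv gxj mzrxx lro
Hunk 2: at line 4 remove [tiihh,gxvx,pzjyv] add [ewkyl,labah] -> 9 lines: dnicp ogaj vmhu mzksl ewkyl labah gxj mzrxx lro
Hunk 3: at line 2 remove [mzksl] add [jvi,anap] -> 10 lines: dnicp ogaj vmhu jvi anap ewkyl labah gxj mzrxx lro
Hunk 4: at line 2 remove [jvi,anap] add [zpo,tps,wahe] -> 11 lines: dnicp ogaj vmhu zpo tps wahe ewkyl labah gxj mzrxx lro
Hunk 5: at line 6 remove [labah,gxj] add [tkij,eaqb,bugks] -> 12 lines: dnicp ogaj vmhu zpo tps wahe ewkyl tkij eaqb bugks mzrxx lro
Hunk 6: at line 3 remove [tps,wahe] add [hdno,wucgn,grzjy] -> 13 lines: dnicp ogaj vmhu zpo hdno wucgn grzjy ewkyl tkij eaqb bugks mzrxx lro
Final line 6: wucgn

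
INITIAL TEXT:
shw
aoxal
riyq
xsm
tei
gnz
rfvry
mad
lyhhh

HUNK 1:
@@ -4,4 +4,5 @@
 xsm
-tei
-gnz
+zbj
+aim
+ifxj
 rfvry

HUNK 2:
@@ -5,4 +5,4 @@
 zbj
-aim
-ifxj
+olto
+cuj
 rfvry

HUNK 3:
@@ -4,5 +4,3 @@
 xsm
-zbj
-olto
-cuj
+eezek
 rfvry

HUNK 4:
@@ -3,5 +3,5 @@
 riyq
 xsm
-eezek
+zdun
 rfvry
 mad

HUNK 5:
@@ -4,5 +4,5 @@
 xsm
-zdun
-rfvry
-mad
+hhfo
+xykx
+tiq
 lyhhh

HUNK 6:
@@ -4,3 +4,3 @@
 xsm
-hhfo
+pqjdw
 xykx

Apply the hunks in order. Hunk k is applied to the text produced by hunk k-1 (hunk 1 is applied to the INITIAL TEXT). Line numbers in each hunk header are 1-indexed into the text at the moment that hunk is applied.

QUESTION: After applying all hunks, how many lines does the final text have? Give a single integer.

Answer: 8

Derivation:
Hunk 1: at line 4 remove [tei,gnz] add [zbj,aim,ifxj] -> 10 lines: shw aoxal riyq xsm zbj aim ifxj rfvry mad lyhhh
Hunk 2: at line 5 remove [aim,ifxj] add [olto,cuj] -> 10 lines: shw aoxal riyq xsm zbj olto cuj rfvry mad lyhhh
Hunk 3: at line 4 remove [zbj,olto,cuj] add [eezek] -> 8 lines: shw aoxal riyq xsm eezek rfvry mad lyhhh
Hunk 4: at line 3 remove [eezek] add [zdun] -> 8 lines: shw aoxal riyq xsm zdun rfvry mad lyhhh
Hunk 5: at line 4 remove [zdun,rfvry,mad] add [hhfo,xykx,tiq] -> 8 lines: shw aoxal riyq xsm hhfo xykx tiq lyhhh
Hunk 6: at line 4 remove [hhfo] add [pqjdw] -> 8 lines: shw aoxal riyq xsm pqjdw xykx tiq lyhhh
Final line count: 8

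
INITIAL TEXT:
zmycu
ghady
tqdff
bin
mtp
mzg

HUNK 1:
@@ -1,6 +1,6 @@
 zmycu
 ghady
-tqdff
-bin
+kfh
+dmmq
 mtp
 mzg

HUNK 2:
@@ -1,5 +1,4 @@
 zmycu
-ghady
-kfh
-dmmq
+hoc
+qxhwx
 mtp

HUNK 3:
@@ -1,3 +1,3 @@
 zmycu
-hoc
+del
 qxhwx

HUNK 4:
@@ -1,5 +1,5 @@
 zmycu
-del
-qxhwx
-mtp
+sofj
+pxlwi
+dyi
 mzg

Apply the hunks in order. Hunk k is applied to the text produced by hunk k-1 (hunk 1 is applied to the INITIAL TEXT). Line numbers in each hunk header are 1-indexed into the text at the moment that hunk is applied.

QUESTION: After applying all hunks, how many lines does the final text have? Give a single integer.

Answer: 5

Derivation:
Hunk 1: at line 1 remove [tqdff,bin] add [kfh,dmmq] -> 6 lines: zmycu ghady kfh dmmq mtp mzg
Hunk 2: at line 1 remove [ghady,kfh,dmmq] add [hoc,qxhwx] -> 5 lines: zmycu hoc qxhwx mtp mzg
Hunk 3: at line 1 remove [hoc] add [del] -> 5 lines: zmycu del qxhwx mtp mzg
Hunk 4: at line 1 remove [del,qxhwx,mtp] add [sofj,pxlwi,dyi] -> 5 lines: zmycu sofj pxlwi dyi mzg
Final line count: 5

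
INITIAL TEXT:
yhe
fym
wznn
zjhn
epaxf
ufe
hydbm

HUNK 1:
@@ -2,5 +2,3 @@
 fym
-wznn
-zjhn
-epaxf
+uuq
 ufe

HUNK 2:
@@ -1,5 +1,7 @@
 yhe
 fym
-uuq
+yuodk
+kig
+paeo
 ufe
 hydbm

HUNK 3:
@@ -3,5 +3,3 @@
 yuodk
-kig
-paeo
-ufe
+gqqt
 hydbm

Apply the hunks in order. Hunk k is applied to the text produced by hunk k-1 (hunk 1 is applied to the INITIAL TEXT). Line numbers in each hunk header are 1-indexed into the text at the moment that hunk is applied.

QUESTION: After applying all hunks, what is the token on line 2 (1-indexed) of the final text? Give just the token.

Answer: fym

Derivation:
Hunk 1: at line 2 remove [wznn,zjhn,epaxf] add [uuq] -> 5 lines: yhe fym uuq ufe hydbm
Hunk 2: at line 1 remove [uuq] add [yuodk,kig,paeo] -> 7 lines: yhe fym yuodk kig paeo ufe hydbm
Hunk 3: at line 3 remove [kig,paeo,ufe] add [gqqt] -> 5 lines: yhe fym yuodk gqqt hydbm
Final line 2: fym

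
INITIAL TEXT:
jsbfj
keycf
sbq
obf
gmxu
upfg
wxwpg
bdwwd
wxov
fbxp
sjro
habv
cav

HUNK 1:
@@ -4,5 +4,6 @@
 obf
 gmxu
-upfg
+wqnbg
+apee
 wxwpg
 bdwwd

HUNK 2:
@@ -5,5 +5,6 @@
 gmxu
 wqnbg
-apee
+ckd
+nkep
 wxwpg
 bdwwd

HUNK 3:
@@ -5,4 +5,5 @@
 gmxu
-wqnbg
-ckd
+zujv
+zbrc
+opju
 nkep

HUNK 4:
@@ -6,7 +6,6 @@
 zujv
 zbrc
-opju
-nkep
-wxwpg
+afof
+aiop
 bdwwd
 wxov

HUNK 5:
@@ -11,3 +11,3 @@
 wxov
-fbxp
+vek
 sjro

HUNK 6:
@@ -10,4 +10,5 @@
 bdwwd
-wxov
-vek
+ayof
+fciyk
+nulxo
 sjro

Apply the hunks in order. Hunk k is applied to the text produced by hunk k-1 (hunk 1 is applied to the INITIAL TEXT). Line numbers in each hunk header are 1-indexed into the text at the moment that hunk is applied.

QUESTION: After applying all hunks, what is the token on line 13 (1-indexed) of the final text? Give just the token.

Hunk 1: at line 4 remove [upfg] add [wqnbg,apee] -> 14 lines: jsbfj keycf sbq obf gmxu wqnbg apee wxwpg bdwwd wxov fbxp sjro habv cav
Hunk 2: at line 5 remove [apee] add [ckd,nkep] -> 15 lines: jsbfj keycf sbq obf gmxu wqnbg ckd nkep wxwpg bdwwd wxov fbxp sjro habv cav
Hunk 3: at line 5 remove [wqnbg,ckd] add [zujv,zbrc,opju] -> 16 lines: jsbfj keycf sbq obf gmxu zujv zbrc opju nkep wxwpg bdwwd wxov fbxp sjro habv cav
Hunk 4: at line 6 remove [opju,nkep,wxwpg] add [afof,aiop] -> 15 lines: jsbfj keycf sbq obf gmxu zujv zbrc afof aiop bdwwd wxov fbxp sjro habv cav
Hunk 5: at line 11 remove [fbxp] add [vek] -> 15 lines: jsbfj keycf sbq obf gmxu zujv zbrc afof aiop bdwwd wxov vek sjro habv cav
Hunk 6: at line 10 remove [wxov,vek] add [ayof,fciyk,nulxo] -> 16 lines: jsbfj keycf sbq obf gmxu zujv zbrc afof aiop bdwwd ayof fciyk nulxo sjro habv cav
Final line 13: nulxo

Answer: nulxo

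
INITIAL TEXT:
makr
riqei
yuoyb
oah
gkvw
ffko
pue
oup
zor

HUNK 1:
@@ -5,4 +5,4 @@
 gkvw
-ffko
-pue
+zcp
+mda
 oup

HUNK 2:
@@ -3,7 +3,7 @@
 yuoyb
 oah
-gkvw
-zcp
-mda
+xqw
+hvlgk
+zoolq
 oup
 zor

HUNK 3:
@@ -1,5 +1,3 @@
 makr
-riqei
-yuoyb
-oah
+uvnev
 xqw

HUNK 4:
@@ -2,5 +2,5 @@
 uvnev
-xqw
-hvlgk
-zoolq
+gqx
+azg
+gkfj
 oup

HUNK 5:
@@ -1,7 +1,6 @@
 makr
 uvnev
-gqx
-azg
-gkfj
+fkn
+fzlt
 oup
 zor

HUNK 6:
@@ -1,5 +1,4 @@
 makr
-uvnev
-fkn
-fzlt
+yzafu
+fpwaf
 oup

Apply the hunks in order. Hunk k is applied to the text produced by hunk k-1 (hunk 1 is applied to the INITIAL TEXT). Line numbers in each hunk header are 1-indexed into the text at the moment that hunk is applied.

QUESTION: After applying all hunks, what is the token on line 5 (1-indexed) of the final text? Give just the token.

Hunk 1: at line 5 remove [ffko,pue] add [zcp,mda] -> 9 lines: makr riqei yuoyb oah gkvw zcp mda oup zor
Hunk 2: at line 3 remove [gkvw,zcp,mda] add [xqw,hvlgk,zoolq] -> 9 lines: makr riqei yuoyb oah xqw hvlgk zoolq oup zor
Hunk 3: at line 1 remove [riqei,yuoyb,oah] add [uvnev] -> 7 lines: makr uvnev xqw hvlgk zoolq oup zor
Hunk 4: at line 2 remove [xqw,hvlgk,zoolq] add [gqx,azg,gkfj] -> 7 lines: makr uvnev gqx azg gkfj oup zor
Hunk 5: at line 1 remove [gqx,azg,gkfj] add [fkn,fzlt] -> 6 lines: makr uvnev fkn fzlt oup zor
Hunk 6: at line 1 remove [uvnev,fkn,fzlt] add [yzafu,fpwaf] -> 5 lines: makr yzafu fpwaf oup zor
Final line 5: zor

Answer: zor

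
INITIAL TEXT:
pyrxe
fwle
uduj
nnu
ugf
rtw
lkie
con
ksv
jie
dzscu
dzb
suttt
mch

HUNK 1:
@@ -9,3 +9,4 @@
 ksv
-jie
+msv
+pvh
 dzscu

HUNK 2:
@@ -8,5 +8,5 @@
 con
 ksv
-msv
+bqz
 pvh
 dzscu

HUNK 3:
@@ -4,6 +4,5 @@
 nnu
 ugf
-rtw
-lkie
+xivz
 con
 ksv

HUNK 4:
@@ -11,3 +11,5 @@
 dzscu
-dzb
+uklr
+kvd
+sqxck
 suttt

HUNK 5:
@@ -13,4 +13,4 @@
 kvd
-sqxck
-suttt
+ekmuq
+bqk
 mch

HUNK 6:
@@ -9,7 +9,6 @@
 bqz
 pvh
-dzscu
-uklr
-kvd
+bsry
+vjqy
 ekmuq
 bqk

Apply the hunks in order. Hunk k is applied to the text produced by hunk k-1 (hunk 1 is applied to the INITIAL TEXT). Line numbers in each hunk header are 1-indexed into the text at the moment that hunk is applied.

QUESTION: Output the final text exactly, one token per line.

Answer: pyrxe
fwle
uduj
nnu
ugf
xivz
con
ksv
bqz
pvh
bsry
vjqy
ekmuq
bqk
mch

Derivation:
Hunk 1: at line 9 remove [jie] add [msv,pvh] -> 15 lines: pyrxe fwle uduj nnu ugf rtw lkie con ksv msv pvh dzscu dzb suttt mch
Hunk 2: at line 8 remove [msv] add [bqz] -> 15 lines: pyrxe fwle uduj nnu ugf rtw lkie con ksv bqz pvh dzscu dzb suttt mch
Hunk 3: at line 4 remove [rtw,lkie] add [xivz] -> 14 lines: pyrxe fwle uduj nnu ugf xivz con ksv bqz pvh dzscu dzb suttt mch
Hunk 4: at line 11 remove [dzb] add [uklr,kvd,sqxck] -> 16 lines: pyrxe fwle uduj nnu ugf xivz con ksv bqz pvh dzscu uklr kvd sqxck suttt mch
Hunk 5: at line 13 remove [sqxck,suttt] add [ekmuq,bqk] -> 16 lines: pyrxe fwle uduj nnu ugf xivz con ksv bqz pvh dzscu uklr kvd ekmuq bqk mch
Hunk 6: at line 9 remove [dzscu,uklr,kvd] add [bsry,vjqy] -> 15 lines: pyrxe fwle uduj nnu ugf xivz con ksv bqz pvh bsry vjqy ekmuq bqk mch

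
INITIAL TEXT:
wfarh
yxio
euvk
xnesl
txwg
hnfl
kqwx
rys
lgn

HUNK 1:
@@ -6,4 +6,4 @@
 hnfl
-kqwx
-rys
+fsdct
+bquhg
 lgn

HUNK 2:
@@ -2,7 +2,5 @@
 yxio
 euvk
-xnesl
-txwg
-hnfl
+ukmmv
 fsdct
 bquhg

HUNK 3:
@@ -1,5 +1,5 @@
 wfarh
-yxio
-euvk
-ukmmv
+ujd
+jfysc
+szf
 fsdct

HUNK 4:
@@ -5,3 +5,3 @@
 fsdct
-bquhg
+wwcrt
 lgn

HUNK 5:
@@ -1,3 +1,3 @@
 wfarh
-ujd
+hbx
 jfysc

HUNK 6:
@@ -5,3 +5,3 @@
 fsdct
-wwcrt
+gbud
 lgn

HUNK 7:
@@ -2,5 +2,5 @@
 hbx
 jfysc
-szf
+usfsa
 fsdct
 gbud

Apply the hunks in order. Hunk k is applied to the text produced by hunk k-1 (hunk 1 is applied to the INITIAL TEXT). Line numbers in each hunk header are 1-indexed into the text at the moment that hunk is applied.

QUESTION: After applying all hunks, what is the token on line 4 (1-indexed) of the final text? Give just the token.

Answer: usfsa

Derivation:
Hunk 1: at line 6 remove [kqwx,rys] add [fsdct,bquhg] -> 9 lines: wfarh yxio euvk xnesl txwg hnfl fsdct bquhg lgn
Hunk 2: at line 2 remove [xnesl,txwg,hnfl] add [ukmmv] -> 7 lines: wfarh yxio euvk ukmmv fsdct bquhg lgn
Hunk 3: at line 1 remove [yxio,euvk,ukmmv] add [ujd,jfysc,szf] -> 7 lines: wfarh ujd jfysc szf fsdct bquhg lgn
Hunk 4: at line 5 remove [bquhg] add [wwcrt] -> 7 lines: wfarh ujd jfysc szf fsdct wwcrt lgn
Hunk 5: at line 1 remove [ujd] add [hbx] -> 7 lines: wfarh hbx jfysc szf fsdct wwcrt lgn
Hunk 6: at line 5 remove [wwcrt] add [gbud] -> 7 lines: wfarh hbx jfysc szf fsdct gbud lgn
Hunk 7: at line 2 remove [szf] add [usfsa] -> 7 lines: wfarh hbx jfysc usfsa fsdct gbud lgn
Final line 4: usfsa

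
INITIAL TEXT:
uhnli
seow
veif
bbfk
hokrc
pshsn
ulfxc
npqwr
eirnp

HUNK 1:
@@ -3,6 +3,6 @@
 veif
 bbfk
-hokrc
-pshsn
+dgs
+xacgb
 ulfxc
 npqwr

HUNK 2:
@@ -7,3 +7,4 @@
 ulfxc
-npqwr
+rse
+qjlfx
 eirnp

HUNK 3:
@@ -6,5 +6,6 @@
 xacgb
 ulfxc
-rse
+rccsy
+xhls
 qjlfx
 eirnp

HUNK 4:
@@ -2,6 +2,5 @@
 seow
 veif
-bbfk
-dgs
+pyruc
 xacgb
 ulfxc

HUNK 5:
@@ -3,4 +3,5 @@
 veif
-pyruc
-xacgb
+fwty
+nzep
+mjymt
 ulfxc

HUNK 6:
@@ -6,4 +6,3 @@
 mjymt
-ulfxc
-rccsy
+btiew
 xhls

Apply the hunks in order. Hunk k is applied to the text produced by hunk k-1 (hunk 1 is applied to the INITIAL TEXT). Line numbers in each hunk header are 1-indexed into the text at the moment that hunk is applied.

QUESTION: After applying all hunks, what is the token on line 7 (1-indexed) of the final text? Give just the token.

Answer: btiew

Derivation:
Hunk 1: at line 3 remove [hokrc,pshsn] add [dgs,xacgb] -> 9 lines: uhnli seow veif bbfk dgs xacgb ulfxc npqwr eirnp
Hunk 2: at line 7 remove [npqwr] add [rse,qjlfx] -> 10 lines: uhnli seow veif bbfk dgs xacgb ulfxc rse qjlfx eirnp
Hunk 3: at line 6 remove [rse] add [rccsy,xhls] -> 11 lines: uhnli seow veif bbfk dgs xacgb ulfxc rccsy xhls qjlfx eirnp
Hunk 4: at line 2 remove [bbfk,dgs] add [pyruc] -> 10 lines: uhnli seow veif pyruc xacgb ulfxc rccsy xhls qjlfx eirnp
Hunk 5: at line 3 remove [pyruc,xacgb] add [fwty,nzep,mjymt] -> 11 lines: uhnli seow veif fwty nzep mjymt ulfxc rccsy xhls qjlfx eirnp
Hunk 6: at line 6 remove [ulfxc,rccsy] add [btiew] -> 10 lines: uhnli seow veif fwty nzep mjymt btiew xhls qjlfx eirnp
Final line 7: btiew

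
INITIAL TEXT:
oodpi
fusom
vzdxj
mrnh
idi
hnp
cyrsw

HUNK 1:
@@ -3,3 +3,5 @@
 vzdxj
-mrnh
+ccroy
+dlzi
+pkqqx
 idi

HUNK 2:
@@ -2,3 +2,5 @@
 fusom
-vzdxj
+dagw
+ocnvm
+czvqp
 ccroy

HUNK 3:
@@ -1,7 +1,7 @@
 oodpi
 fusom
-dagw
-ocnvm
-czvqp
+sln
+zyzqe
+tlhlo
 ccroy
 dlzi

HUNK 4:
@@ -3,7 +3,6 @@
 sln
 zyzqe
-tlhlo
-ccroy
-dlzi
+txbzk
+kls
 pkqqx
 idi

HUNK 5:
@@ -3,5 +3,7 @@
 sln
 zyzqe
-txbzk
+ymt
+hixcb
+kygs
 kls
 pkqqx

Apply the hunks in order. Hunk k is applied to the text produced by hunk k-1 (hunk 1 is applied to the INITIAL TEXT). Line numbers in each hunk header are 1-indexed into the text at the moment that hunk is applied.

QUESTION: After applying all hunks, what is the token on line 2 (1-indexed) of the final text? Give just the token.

Answer: fusom

Derivation:
Hunk 1: at line 3 remove [mrnh] add [ccroy,dlzi,pkqqx] -> 9 lines: oodpi fusom vzdxj ccroy dlzi pkqqx idi hnp cyrsw
Hunk 2: at line 2 remove [vzdxj] add [dagw,ocnvm,czvqp] -> 11 lines: oodpi fusom dagw ocnvm czvqp ccroy dlzi pkqqx idi hnp cyrsw
Hunk 3: at line 1 remove [dagw,ocnvm,czvqp] add [sln,zyzqe,tlhlo] -> 11 lines: oodpi fusom sln zyzqe tlhlo ccroy dlzi pkqqx idi hnp cyrsw
Hunk 4: at line 3 remove [tlhlo,ccroy,dlzi] add [txbzk,kls] -> 10 lines: oodpi fusom sln zyzqe txbzk kls pkqqx idi hnp cyrsw
Hunk 5: at line 3 remove [txbzk] add [ymt,hixcb,kygs] -> 12 lines: oodpi fusom sln zyzqe ymt hixcb kygs kls pkqqx idi hnp cyrsw
Final line 2: fusom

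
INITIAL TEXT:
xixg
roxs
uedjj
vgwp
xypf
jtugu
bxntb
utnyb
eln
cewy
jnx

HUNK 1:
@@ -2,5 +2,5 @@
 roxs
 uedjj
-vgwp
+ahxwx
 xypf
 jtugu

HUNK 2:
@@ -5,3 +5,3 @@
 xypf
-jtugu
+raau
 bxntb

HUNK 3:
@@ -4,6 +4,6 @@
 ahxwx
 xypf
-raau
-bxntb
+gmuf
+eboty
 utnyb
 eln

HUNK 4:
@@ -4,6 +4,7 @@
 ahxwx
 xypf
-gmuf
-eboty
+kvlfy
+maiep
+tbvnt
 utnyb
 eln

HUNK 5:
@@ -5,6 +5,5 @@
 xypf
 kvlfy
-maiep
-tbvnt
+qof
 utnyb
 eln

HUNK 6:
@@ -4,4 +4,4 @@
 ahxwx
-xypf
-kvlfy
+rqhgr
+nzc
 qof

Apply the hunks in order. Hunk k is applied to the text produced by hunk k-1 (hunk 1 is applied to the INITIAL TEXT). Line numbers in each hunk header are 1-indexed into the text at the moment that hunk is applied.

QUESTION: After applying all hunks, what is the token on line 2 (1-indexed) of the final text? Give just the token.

Answer: roxs

Derivation:
Hunk 1: at line 2 remove [vgwp] add [ahxwx] -> 11 lines: xixg roxs uedjj ahxwx xypf jtugu bxntb utnyb eln cewy jnx
Hunk 2: at line 5 remove [jtugu] add [raau] -> 11 lines: xixg roxs uedjj ahxwx xypf raau bxntb utnyb eln cewy jnx
Hunk 3: at line 4 remove [raau,bxntb] add [gmuf,eboty] -> 11 lines: xixg roxs uedjj ahxwx xypf gmuf eboty utnyb eln cewy jnx
Hunk 4: at line 4 remove [gmuf,eboty] add [kvlfy,maiep,tbvnt] -> 12 lines: xixg roxs uedjj ahxwx xypf kvlfy maiep tbvnt utnyb eln cewy jnx
Hunk 5: at line 5 remove [maiep,tbvnt] add [qof] -> 11 lines: xixg roxs uedjj ahxwx xypf kvlfy qof utnyb eln cewy jnx
Hunk 6: at line 4 remove [xypf,kvlfy] add [rqhgr,nzc] -> 11 lines: xixg roxs uedjj ahxwx rqhgr nzc qof utnyb eln cewy jnx
Final line 2: roxs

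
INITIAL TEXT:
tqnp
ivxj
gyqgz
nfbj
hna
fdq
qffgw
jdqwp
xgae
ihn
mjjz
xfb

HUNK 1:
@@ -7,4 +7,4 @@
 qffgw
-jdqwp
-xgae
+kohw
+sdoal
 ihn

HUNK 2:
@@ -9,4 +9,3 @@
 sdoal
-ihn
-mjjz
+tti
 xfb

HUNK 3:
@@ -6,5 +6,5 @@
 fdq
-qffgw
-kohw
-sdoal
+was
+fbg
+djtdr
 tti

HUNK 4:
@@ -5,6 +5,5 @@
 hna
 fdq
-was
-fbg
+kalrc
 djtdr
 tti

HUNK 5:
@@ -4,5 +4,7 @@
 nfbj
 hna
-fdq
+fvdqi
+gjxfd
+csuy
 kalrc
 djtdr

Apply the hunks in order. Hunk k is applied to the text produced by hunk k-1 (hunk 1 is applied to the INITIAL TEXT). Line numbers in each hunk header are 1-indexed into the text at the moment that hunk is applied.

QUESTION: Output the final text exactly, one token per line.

Hunk 1: at line 7 remove [jdqwp,xgae] add [kohw,sdoal] -> 12 lines: tqnp ivxj gyqgz nfbj hna fdq qffgw kohw sdoal ihn mjjz xfb
Hunk 2: at line 9 remove [ihn,mjjz] add [tti] -> 11 lines: tqnp ivxj gyqgz nfbj hna fdq qffgw kohw sdoal tti xfb
Hunk 3: at line 6 remove [qffgw,kohw,sdoal] add [was,fbg,djtdr] -> 11 lines: tqnp ivxj gyqgz nfbj hna fdq was fbg djtdr tti xfb
Hunk 4: at line 5 remove [was,fbg] add [kalrc] -> 10 lines: tqnp ivxj gyqgz nfbj hna fdq kalrc djtdr tti xfb
Hunk 5: at line 4 remove [fdq] add [fvdqi,gjxfd,csuy] -> 12 lines: tqnp ivxj gyqgz nfbj hna fvdqi gjxfd csuy kalrc djtdr tti xfb

Answer: tqnp
ivxj
gyqgz
nfbj
hna
fvdqi
gjxfd
csuy
kalrc
djtdr
tti
xfb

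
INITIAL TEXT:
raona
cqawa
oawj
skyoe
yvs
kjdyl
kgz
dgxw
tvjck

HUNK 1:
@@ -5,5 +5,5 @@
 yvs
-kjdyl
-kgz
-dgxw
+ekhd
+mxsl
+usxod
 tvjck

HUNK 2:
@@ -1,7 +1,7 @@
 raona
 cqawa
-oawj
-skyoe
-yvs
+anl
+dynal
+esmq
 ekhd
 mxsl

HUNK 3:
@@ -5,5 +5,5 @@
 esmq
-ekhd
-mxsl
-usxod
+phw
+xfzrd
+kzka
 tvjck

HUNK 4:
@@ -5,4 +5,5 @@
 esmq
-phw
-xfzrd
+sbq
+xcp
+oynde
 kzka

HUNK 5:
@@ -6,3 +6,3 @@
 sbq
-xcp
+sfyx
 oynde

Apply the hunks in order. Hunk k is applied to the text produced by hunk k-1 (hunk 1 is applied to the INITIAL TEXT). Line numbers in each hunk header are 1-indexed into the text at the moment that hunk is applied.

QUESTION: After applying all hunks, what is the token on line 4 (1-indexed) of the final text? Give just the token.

Answer: dynal

Derivation:
Hunk 1: at line 5 remove [kjdyl,kgz,dgxw] add [ekhd,mxsl,usxod] -> 9 lines: raona cqawa oawj skyoe yvs ekhd mxsl usxod tvjck
Hunk 2: at line 1 remove [oawj,skyoe,yvs] add [anl,dynal,esmq] -> 9 lines: raona cqawa anl dynal esmq ekhd mxsl usxod tvjck
Hunk 3: at line 5 remove [ekhd,mxsl,usxod] add [phw,xfzrd,kzka] -> 9 lines: raona cqawa anl dynal esmq phw xfzrd kzka tvjck
Hunk 4: at line 5 remove [phw,xfzrd] add [sbq,xcp,oynde] -> 10 lines: raona cqawa anl dynal esmq sbq xcp oynde kzka tvjck
Hunk 5: at line 6 remove [xcp] add [sfyx] -> 10 lines: raona cqawa anl dynal esmq sbq sfyx oynde kzka tvjck
Final line 4: dynal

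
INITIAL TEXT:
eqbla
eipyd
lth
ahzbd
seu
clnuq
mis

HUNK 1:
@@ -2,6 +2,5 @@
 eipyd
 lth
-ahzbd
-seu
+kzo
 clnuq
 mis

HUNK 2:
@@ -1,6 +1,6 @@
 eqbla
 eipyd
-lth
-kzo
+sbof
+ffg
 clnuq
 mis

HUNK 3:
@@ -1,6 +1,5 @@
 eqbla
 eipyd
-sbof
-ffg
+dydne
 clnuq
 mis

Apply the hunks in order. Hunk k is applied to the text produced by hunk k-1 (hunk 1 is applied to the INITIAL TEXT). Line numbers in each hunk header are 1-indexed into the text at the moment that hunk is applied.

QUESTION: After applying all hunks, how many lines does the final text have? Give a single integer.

Hunk 1: at line 2 remove [ahzbd,seu] add [kzo] -> 6 lines: eqbla eipyd lth kzo clnuq mis
Hunk 2: at line 1 remove [lth,kzo] add [sbof,ffg] -> 6 lines: eqbla eipyd sbof ffg clnuq mis
Hunk 3: at line 1 remove [sbof,ffg] add [dydne] -> 5 lines: eqbla eipyd dydne clnuq mis
Final line count: 5

Answer: 5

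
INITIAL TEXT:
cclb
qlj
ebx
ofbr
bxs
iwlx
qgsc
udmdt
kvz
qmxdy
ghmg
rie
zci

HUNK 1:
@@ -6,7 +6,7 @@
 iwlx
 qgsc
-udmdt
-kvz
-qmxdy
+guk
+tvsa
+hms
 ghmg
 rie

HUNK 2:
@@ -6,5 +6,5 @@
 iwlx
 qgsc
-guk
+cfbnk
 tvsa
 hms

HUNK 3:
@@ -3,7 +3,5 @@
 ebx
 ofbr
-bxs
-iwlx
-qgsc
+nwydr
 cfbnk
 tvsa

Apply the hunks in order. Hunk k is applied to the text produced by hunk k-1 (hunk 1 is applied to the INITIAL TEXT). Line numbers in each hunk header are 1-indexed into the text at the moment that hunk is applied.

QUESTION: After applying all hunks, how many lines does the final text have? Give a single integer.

Hunk 1: at line 6 remove [udmdt,kvz,qmxdy] add [guk,tvsa,hms] -> 13 lines: cclb qlj ebx ofbr bxs iwlx qgsc guk tvsa hms ghmg rie zci
Hunk 2: at line 6 remove [guk] add [cfbnk] -> 13 lines: cclb qlj ebx ofbr bxs iwlx qgsc cfbnk tvsa hms ghmg rie zci
Hunk 3: at line 3 remove [bxs,iwlx,qgsc] add [nwydr] -> 11 lines: cclb qlj ebx ofbr nwydr cfbnk tvsa hms ghmg rie zci
Final line count: 11

Answer: 11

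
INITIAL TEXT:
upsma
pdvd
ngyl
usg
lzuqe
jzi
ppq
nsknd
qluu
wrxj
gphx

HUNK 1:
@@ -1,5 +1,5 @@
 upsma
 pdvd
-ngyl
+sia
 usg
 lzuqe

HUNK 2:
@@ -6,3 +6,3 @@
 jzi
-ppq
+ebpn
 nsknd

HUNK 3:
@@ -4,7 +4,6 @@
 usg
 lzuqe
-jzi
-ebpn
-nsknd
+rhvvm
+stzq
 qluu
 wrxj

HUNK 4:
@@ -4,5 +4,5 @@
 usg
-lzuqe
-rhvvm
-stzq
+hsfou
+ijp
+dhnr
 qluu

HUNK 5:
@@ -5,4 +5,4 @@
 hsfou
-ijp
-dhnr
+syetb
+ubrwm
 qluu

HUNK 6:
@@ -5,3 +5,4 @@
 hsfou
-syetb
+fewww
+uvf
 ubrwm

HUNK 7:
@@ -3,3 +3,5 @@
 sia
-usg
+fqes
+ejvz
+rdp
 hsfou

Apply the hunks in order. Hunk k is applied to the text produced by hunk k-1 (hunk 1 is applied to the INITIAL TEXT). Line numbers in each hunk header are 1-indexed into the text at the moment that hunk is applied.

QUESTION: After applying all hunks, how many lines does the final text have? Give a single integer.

Answer: 13

Derivation:
Hunk 1: at line 1 remove [ngyl] add [sia] -> 11 lines: upsma pdvd sia usg lzuqe jzi ppq nsknd qluu wrxj gphx
Hunk 2: at line 6 remove [ppq] add [ebpn] -> 11 lines: upsma pdvd sia usg lzuqe jzi ebpn nsknd qluu wrxj gphx
Hunk 3: at line 4 remove [jzi,ebpn,nsknd] add [rhvvm,stzq] -> 10 lines: upsma pdvd sia usg lzuqe rhvvm stzq qluu wrxj gphx
Hunk 4: at line 4 remove [lzuqe,rhvvm,stzq] add [hsfou,ijp,dhnr] -> 10 lines: upsma pdvd sia usg hsfou ijp dhnr qluu wrxj gphx
Hunk 5: at line 5 remove [ijp,dhnr] add [syetb,ubrwm] -> 10 lines: upsma pdvd sia usg hsfou syetb ubrwm qluu wrxj gphx
Hunk 6: at line 5 remove [syetb] add [fewww,uvf] -> 11 lines: upsma pdvd sia usg hsfou fewww uvf ubrwm qluu wrxj gphx
Hunk 7: at line 3 remove [usg] add [fqes,ejvz,rdp] -> 13 lines: upsma pdvd sia fqes ejvz rdp hsfou fewww uvf ubrwm qluu wrxj gphx
Final line count: 13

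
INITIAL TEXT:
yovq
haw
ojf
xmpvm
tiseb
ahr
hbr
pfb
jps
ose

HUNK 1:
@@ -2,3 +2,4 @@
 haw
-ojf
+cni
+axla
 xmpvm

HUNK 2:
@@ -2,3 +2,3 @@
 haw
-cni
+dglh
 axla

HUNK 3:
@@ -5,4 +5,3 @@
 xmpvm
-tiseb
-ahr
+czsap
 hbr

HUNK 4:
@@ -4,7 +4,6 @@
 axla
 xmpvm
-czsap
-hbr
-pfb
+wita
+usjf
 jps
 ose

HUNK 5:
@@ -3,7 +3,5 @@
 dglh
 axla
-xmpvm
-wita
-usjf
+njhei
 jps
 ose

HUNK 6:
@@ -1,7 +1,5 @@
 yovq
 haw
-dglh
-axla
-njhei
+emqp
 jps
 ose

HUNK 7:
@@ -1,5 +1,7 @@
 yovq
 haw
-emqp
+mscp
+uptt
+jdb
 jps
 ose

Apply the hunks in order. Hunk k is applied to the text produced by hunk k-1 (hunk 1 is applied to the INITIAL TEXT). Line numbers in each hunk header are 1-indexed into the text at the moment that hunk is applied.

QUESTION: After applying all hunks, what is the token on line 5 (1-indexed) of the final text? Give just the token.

Answer: jdb

Derivation:
Hunk 1: at line 2 remove [ojf] add [cni,axla] -> 11 lines: yovq haw cni axla xmpvm tiseb ahr hbr pfb jps ose
Hunk 2: at line 2 remove [cni] add [dglh] -> 11 lines: yovq haw dglh axla xmpvm tiseb ahr hbr pfb jps ose
Hunk 3: at line 5 remove [tiseb,ahr] add [czsap] -> 10 lines: yovq haw dglh axla xmpvm czsap hbr pfb jps ose
Hunk 4: at line 4 remove [czsap,hbr,pfb] add [wita,usjf] -> 9 lines: yovq haw dglh axla xmpvm wita usjf jps ose
Hunk 5: at line 3 remove [xmpvm,wita,usjf] add [njhei] -> 7 lines: yovq haw dglh axla njhei jps ose
Hunk 6: at line 1 remove [dglh,axla,njhei] add [emqp] -> 5 lines: yovq haw emqp jps ose
Hunk 7: at line 1 remove [emqp] add [mscp,uptt,jdb] -> 7 lines: yovq haw mscp uptt jdb jps ose
Final line 5: jdb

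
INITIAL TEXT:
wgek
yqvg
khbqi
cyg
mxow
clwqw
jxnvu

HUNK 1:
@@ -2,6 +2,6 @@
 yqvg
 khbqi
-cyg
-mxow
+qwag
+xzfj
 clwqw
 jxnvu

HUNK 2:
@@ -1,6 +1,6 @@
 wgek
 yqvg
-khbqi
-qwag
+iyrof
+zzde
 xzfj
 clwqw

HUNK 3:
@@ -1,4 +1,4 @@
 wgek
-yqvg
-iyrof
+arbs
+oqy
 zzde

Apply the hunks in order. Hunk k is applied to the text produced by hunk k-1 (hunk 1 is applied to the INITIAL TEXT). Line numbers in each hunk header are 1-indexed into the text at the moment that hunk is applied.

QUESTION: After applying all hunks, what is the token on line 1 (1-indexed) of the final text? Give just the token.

Answer: wgek

Derivation:
Hunk 1: at line 2 remove [cyg,mxow] add [qwag,xzfj] -> 7 lines: wgek yqvg khbqi qwag xzfj clwqw jxnvu
Hunk 2: at line 1 remove [khbqi,qwag] add [iyrof,zzde] -> 7 lines: wgek yqvg iyrof zzde xzfj clwqw jxnvu
Hunk 3: at line 1 remove [yqvg,iyrof] add [arbs,oqy] -> 7 lines: wgek arbs oqy zzde xzfj clwqw jxnvu
Final line 1: wgek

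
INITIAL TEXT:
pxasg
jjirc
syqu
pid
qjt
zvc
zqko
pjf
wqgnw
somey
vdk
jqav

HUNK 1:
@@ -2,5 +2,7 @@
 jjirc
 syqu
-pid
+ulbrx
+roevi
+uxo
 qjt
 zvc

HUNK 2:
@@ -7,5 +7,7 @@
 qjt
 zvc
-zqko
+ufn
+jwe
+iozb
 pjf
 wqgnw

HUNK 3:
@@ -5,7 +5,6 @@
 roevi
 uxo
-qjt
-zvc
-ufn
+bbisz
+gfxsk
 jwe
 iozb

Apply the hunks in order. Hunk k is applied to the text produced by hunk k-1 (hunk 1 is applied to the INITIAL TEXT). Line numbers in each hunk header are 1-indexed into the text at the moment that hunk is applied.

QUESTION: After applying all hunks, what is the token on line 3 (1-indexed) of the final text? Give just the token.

Answer: syqu

Derivation:
Hunk 1: at line 2 remove [pid] add [ulbrx,roevi,uxo] -> 14 lines: pxasg jjirc syqu ulbrx roevi uxo qjt zvc zqko pjf wqgnw somey vdk jqav
Hunk 2: at line 7 remove [zqko] add [ufn,jwe,iozb] -> 16 lines: pxasg jjirc syqu ulbrx roevi uxo qjt zvc ufn jwe iozb pjf wqgnw somey vdk jqav
Hunk 3: at line 5 remove [qjt,zvc,ufn] add [bbisz,gfxsk] -> 15 lines: pxasg jjirc syqu ulbrx roevi uxo bbisz gfxsk jwe iozb pjf wqgnw somey vdk jqav
Final line 3: syqu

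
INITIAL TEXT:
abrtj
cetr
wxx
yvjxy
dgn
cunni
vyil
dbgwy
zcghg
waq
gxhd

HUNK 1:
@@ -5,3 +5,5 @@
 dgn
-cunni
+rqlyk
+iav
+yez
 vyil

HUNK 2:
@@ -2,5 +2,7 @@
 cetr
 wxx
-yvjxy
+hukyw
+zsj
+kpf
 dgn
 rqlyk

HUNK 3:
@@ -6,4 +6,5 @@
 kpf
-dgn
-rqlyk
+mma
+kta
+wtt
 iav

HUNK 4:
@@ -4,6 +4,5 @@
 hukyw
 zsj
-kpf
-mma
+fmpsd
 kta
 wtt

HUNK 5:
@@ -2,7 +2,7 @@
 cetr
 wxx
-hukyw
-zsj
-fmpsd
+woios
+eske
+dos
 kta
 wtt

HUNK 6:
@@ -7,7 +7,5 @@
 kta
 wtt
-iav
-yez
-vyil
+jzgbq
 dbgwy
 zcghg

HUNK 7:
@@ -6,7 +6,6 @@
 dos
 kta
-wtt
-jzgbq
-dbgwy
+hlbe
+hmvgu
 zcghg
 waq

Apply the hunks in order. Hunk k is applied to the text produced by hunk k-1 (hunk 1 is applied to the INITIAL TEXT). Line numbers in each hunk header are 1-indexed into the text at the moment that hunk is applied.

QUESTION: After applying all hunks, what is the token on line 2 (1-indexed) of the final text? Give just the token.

Answer: cetr

Derivation:
Hunk 1: at line 5 remove [cunni] add [rqlyk,iav,yez] -> 13 lines: abrtj cetr wxx yvjxy dgn rqlyk iav yez vyil dbgwy zcghg waq gxhd
Hunk 2: at line 2 remove [yvjxy] add [hukyw,zsj,kpf] -> 15 lines: abrtj cetr wxx hukyw zsj kpf dgn rqlyk iav yez vyil dbgwy zcghg waq gxhd
Hunk 3: at line 6 remove [dgn,rqlyk] add [mma,kta,wtt] -> 16 lines: abrtj cetr wxx hukyw zsj kpf mma kta wtt iav yez vyil dbgwy zcghg waq gxhd
Hunk 4: at line 4 remove [kpf,mma] add [fmpsd] -> 15 lines: abrtj cetr wxx hukyw zsj fmpsd kta wtt iav yez vyil dbgwy zcghg waq gxhd
Hunk 5: at line 2 remove [hukyw,zsj,fmpsd] add [woios,eske,dos] -> 15 lines: abrtj cetr wxx woios eske dos kta wtt iav yez vyil dbgwy zcghg waq gxhd
Hunk 6: at line 7 remove [iav,yez,vyil] add [jzgbq] -> 13 lines: abrtj cetr wxx woios eske dos kta wtt jzgbq dbgwy zcghg waq gxhd
Hunk 7: at line 6 remove [wtt,jzgbq,dbgwy] add [hlbe,hmvgu] -> 12 lines: abrtj cetr wxx woios eske dos kta hlbe hmvgu zcghg waq gxhd
Final line 2: cetr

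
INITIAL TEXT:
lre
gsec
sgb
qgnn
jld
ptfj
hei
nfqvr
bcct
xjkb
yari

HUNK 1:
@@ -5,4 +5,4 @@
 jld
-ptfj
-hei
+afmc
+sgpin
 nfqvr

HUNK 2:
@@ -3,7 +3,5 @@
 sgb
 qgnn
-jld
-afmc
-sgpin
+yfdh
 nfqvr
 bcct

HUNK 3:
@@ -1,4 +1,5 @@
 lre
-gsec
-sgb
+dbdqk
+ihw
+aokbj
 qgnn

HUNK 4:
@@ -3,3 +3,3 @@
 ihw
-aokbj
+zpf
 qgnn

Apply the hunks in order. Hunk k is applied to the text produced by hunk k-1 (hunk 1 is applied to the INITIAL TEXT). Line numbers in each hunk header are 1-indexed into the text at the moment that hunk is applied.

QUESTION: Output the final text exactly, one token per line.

Hunk 1: at line 5 remove [ptfj,hei] add [afmc,sgpin] -> 11 lines: lre gsec sgb qgnn jld afmc sgpin nfqvr bcct xjkb yari
Hunk 2: at line 3 remove [jld,afmc,sgpin] add [yfdh] -> 9 lines: lre gsec sgb qgnn yfdh nfqvr bcct xjkb yari
Hunk 3: at line 1 remove [gsec,sgb] add [dbdqk,ihw,aokbj] -> 10 lines: lre dbdqk ihw aokbj qgnn yfdh nfqvr bcct xjkb yari
Hunk 4: at line 3 remove [aokbj] add [zpf] -> 10 lines: lre dbdqk ihw zpf qgnn yfdh nfqvr bcct xjkb yari

Answer: lre
dbdqk
ihw
zpf
qgnn
yfdh
nfqvr
bcct
xjkb
yari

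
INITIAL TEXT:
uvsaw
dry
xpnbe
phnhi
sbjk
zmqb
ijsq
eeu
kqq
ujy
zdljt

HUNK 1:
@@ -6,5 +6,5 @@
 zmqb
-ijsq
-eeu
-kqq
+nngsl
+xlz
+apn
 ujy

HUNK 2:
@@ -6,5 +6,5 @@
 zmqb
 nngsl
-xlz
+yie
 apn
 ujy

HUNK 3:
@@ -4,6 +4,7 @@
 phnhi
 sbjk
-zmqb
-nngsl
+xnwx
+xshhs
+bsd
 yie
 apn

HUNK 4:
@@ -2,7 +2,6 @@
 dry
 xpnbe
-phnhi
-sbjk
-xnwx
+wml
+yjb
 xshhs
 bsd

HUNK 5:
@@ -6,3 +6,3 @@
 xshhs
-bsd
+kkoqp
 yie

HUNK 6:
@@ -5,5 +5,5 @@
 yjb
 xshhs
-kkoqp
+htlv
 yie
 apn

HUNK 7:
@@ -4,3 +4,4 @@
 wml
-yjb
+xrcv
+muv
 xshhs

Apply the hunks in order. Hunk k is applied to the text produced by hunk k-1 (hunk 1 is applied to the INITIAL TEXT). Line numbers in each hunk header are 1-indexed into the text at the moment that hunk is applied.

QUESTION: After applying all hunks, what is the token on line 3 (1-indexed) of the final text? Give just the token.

Hunk 1: at line 6 remove [ijsq,eeu,kqq] add [nngsl,xlz,apn] -> 11 lines: uvsaw dry xpnbe phnhi sbjk zmqb nngsl xlz apn ujy zdljt
Hunk 2: at line 6 remove [xlz] add [yie] -> 11 lines: uvsaw dry xpnbe phnhi sbjk zmqb nngsl yie apn ujy zdljt
Hunk 3: at line 4 remove [zmqb,nngsl] add [xnwx,xshhs,bsd] -> 12 lines: uvsaw dry xpnbe phnhi sbjk xnwx xshhs bsd yie apn ujy zdljt
Hunk 4: at line 2 remove [phnhi,sbjk,xnwx] add [wml,yjb] -> 11 lines: uvsaw dry xpnbe wml yjb xshhs bsd yie apn ujy zdljt
Hunk 5: at line 6 remove [bsd] add [kkoqp] -> 11 lines: uvsaw dry xpnbe wml yjb xshhs kkoqp yie apn ujy zdljt
Hunk 6: at line 5 remove [kkoqp] add [htlv] -> 11 lines: uvsaw dry xpnbe wml yjb xshhs htlv yie apn ujy zdljt
Hunk 7: at line 4 remove [yjb] add [xrcv,muv] -> 12 lines: uvsaw dry xpnbe wml xrcv muv xshhs htlv yie apn ujy zdljt
Final line 3: xpnbe

Answer: xpnbe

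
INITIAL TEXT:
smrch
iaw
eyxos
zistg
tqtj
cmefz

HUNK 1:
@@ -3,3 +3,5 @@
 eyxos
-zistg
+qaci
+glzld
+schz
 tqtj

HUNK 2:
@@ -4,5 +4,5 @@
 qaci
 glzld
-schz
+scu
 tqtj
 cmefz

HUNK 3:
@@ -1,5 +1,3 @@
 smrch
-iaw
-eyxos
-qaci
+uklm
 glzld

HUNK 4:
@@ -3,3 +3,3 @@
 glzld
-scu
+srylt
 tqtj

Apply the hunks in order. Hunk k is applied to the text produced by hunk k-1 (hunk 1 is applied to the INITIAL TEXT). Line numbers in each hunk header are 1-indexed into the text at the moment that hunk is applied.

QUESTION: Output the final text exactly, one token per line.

Hunk 1: at line 3 remove [zistg] add [qaci,glzld,schz] -> 8 lines: smrch iaw eyxos qaci glzld schz tqtj cmefz
Hunk 2: at line 4 remove [schz] add [scu] -> 8 lines: smrch iaw eyxos qaci glzld scu tqtj cmefz
Hunk 3: at line 1 remove [iaw,eyxos,qaci] add [uklm] -> 6 lines: smrch uklm glzld scu tqtj cmefz
Hunk 4: at line 3 remove [scu] add [srylt] -> 6 lines: smrch uklm glzld srylt tqtj cmefz

Answer: smrch
uklm
glzld
srylt
tqtj
cmefz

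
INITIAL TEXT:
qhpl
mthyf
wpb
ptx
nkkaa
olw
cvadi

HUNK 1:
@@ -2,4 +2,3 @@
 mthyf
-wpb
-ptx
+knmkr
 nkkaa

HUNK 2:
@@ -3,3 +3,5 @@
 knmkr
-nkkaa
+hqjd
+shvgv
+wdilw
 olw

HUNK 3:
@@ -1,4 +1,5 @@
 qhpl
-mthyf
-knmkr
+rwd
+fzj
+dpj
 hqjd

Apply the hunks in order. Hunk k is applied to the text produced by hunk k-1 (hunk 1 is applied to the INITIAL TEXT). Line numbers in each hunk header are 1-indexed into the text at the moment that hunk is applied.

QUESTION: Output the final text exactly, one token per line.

Answer: qhpl
rwd
fzj
dpj
hqjd
shvgv
wdilw
olw
cvadi

Derivation:
Hunk 1: at line 2 remove [wpb,ptx] add [knmkr] -> 6 lines: qhpl mthyf knmkr nkkaa olw cvadi
Hunk 2: at line 3 remove [nkkaa] add [hqjd,shvgv,wdilw] -> 8 lines: qhpl mthyf knmkr hqjd shvgv wdilw olw cvadi
Hunk 3: at line 1 remove [mthyf,knmkr] add [rwd,fzj,dpj] -> 9 lines: qhpl rwd fzj dpj hqjd shvgv wdilw olw cvadi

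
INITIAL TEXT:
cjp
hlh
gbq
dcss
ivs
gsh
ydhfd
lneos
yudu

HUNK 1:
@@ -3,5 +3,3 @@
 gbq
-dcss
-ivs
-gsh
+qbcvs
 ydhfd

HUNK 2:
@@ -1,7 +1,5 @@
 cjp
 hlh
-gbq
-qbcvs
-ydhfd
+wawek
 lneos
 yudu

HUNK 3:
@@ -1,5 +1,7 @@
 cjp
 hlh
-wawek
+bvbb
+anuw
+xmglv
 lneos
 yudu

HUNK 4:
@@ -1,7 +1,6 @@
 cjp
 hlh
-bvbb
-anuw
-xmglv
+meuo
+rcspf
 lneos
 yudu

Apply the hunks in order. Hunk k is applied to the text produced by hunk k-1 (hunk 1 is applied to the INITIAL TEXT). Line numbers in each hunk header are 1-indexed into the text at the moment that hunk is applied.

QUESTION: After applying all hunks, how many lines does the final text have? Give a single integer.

Answer: 6

Derivation:
Hunk 1: at line 3 remove [dcss,ivs,gsh] add [qbcvs] -> 7 lines: cjp hlh gbq qbcvs ydhfd lneos yudu
Hunk 2: at line 1 remove [gbq,qbcvs,ydhfd] add [wawek] -> 5 lines: cjp hlh wawek lneos yudu
Hunk 3: at line 1 remove [wawek] add [bvbb,anuw,xmglv] -> 7 lines: cjp hlh bvbb anuw xmglv lneos yudu
Hunk 4: at line 1 remove [bvbb,anuw,xmglv] add [meuo,rcspf] -> 6 lines: cjp hlh meuo rcspf lneos yudu
Final line count: 6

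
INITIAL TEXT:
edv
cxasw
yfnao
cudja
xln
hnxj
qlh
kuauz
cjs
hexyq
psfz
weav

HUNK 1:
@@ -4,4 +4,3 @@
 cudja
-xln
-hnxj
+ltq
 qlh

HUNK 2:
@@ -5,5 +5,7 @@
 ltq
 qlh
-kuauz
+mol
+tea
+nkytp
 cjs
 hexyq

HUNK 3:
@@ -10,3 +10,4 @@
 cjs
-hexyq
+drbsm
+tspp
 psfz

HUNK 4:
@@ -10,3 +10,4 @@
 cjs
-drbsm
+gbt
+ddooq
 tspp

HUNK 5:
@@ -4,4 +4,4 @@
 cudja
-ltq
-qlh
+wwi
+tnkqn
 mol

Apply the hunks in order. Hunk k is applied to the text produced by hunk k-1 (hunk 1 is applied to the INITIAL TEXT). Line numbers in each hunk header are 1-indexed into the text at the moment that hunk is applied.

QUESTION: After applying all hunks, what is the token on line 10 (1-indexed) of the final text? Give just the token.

Hunk 1: at line 4 remove [xln,hnxj] add [ltq] -> 11 lines: edv cxasw yfnao cudja ltq qlh kuauz cjs hexyq psfz weav
Hunk 2: at line 5 remove [kuauz] add [mol,tea,nkytp] -> 13 lines: edv cxasw yfnao cudja ltq qlh mol tea nkytp cjs hexyq psfz weav
Hunk 3: at line 10 remove [hexyq] add [drbsm,tspp] -> 14 lines: edv cxasw yfnao cudja ltq qlh mol tea nkytp cjs drbsm tspp psfz weav
Hunk 4: at line 10 remove [drbsm] add [gbt,ddooq] -> 15 lines: edv cxasw yfnao cudja ltq qlh mol tea nkytp cjs gbt ddooq tspp psfz weav
Hunk 5: at line 4 remove [ltq,qlh] add [wwi,tnkqn] -> 15 lines: edv cxasw yfnao cudja wwi tnkqn mol tea nkytp cjs gbt ddooq tspp psfz weav
Final line 10: cjs

Answer: cjs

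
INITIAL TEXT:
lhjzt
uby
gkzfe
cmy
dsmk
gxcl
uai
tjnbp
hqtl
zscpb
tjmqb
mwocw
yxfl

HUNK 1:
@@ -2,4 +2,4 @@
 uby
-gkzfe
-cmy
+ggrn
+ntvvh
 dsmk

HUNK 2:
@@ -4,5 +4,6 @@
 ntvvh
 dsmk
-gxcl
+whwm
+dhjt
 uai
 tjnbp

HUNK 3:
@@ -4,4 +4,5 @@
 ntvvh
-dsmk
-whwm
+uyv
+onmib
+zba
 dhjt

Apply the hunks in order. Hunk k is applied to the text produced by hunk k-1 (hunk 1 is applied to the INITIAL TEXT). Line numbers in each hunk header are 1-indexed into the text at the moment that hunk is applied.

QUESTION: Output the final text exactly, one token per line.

Hunk 1: at line 2 remove [gkzfe,cmy] add [ggrn,ntvvh] -> 13 lines: lhjzt uby ggrn ntvvh dsmk gxcl uai tjnbp hqtl zscpb tjmqb mwocw yxfl
Hunk 2: at line 4 remove [gxcl] add [whwm,dhjt] -> 14 lines: lhjzt uby ggrn ntvvh dsmk whwm dhjt uai tjnbp hqtl zscpb tjmqb mwocw yxfl
Hunk 3: at line 4 remove [dsmk,whwm] add [uyv,onmib,zba] -> 15 lines: lhjzt uby ggrn ntvvh uyv onmib zba dhjt uai tjnbp hqtl zscpb tjmqb mwocw yxfl

Answer: lhjzt
uby
ggrn
ntvvh
uyv
onmib
zba
dhjt
uai
tjnbp
hqtl
zscpb
tjmqb
mwocw
yxfl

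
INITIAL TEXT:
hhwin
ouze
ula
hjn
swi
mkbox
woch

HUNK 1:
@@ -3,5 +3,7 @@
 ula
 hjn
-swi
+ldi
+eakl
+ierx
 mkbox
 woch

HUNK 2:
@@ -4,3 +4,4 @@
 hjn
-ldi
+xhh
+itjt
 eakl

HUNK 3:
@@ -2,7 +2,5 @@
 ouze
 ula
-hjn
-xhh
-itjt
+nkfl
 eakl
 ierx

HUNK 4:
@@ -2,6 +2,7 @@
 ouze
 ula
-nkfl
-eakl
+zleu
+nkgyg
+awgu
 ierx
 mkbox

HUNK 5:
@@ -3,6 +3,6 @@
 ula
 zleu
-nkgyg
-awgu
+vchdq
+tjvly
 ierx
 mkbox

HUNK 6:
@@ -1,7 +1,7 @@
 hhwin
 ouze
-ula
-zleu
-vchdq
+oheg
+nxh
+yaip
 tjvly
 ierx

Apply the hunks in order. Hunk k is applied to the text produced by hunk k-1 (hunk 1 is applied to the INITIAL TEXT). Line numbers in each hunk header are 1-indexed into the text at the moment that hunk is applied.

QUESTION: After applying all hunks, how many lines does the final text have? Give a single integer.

Hunk 1: at line 3 remove [swi] add [ldi,eakl,ierx] -> 9 lines: hhwin ouze ula hjn ldi eakl ierx mkbox woch
Hunk 2: at line 4 remove [ldi] add [xhh,itjt] -> 10 lines: hhwin ouze ula hjn xhh itjt eakl ierx mkbox woch
Hunk 3: at line 2 remove [hjn,xhh,itjt] add [nkfl] -> 8 lines: hhwin ouze ula nkfl eakl ierx mkbox woch
Hunk 4: at line 2 remove [nkfl,eakl] add [zleu,nkgyg,awgu] -> 9 lines: hhwin ouze ula zleu nkgyg awgu ierx mkbox woch
Hunk 5: at line 3 remove [nkgyg,awgu] add [vchdq,tjvly] -> 9 lines: hhwin ouze ula zleu vchdq tjvly ierx mkbox woch
Hunk 6: at line 1 remove [ula,zleu,vchdq] add [oheg,nxh,yaip] -> 9 lines: hhwin ouze oheg nxh yaip tjvly ierx mkbox woch
Final line count: 9

Answer: 9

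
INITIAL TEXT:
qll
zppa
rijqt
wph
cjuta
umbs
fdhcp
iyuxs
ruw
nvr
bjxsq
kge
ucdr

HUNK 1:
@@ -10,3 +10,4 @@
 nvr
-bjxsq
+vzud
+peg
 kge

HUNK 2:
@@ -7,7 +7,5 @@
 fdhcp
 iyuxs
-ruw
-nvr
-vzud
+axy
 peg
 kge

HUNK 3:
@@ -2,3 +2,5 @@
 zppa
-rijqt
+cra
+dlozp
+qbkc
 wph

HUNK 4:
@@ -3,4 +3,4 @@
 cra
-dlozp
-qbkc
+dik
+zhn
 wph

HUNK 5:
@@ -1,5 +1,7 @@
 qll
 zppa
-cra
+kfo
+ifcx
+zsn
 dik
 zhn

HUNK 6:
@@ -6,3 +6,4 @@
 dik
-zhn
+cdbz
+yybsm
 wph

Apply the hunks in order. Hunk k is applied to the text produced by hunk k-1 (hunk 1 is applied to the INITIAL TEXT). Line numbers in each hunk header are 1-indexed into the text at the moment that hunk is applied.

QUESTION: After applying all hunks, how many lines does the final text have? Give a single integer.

Answer: 17

Derivation:
Hunk 1: at line 10 remove [bjxsq] add [vzud,peg] -> 14 lines: qll zppa rijqt wph cjuta umbs fdhcp iyuxs ruw nvr vzud peg kge ucdr
Hunk 2: at line 7 remove [ruw,nvr,vzud] add [axy] -> 12 lines: qll zppa rijqt wph cjuta umbs fdhcp iyuxs axy peg kge ucdr
Hunk 3: at line 2 remove [rijqt] add [cra,dlozp,qbkc] -> 14 lines: qll zppa cra dlozp qbkc wph cjuta umbs fdhcp iyuxs axy peg kge ucdr
Hunk 4: at line 3 remove [dlozp,qbkc] add [dik,zhn] -> 14 lines: qll zppa cra dik zhn wph cjuta umbs fdhcp iyuxs axy peg kge ucdr
Hunk 5: at line 1 remove [cra] add [kfo,ifcx,zsn] -> 16 lines: qll zppa kfo ifcx zsn dik zhn wph cjuta umbs fdhcp iyuxs axy peg kge ucdr
Hunk 6: at line 6 remove [zhn] add [cdbz,yybsm] -> 17 lines: qll zppa kfo ifcx zsn dik cdbz yybsm wph cjuta umbs fdhcp iyuxs axy peg kge ucdr
Final line count: 17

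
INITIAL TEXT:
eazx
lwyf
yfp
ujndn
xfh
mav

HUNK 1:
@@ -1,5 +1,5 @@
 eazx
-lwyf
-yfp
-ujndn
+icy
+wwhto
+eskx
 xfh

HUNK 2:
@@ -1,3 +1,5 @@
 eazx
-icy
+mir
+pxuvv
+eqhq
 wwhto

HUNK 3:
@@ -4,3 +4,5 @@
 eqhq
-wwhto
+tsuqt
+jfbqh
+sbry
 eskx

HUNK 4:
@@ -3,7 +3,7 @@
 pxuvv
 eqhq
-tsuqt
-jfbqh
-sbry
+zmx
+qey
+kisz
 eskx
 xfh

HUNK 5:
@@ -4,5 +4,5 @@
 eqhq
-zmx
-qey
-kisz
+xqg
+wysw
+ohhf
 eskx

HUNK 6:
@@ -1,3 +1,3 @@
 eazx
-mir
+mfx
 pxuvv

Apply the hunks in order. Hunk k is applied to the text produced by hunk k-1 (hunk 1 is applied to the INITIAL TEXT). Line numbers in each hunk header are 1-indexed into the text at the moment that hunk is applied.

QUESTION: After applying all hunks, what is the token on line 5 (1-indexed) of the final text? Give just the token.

Answer: xqg

Derivation:
Hunk 1: at line 1 remove [lwyf,yfp,ujndn] add [icy,wwhto,eskx] -> 6 lines: eazx icy wwhto eskx xfh mav
Hunk 2: at line 1 remove [icy] add [mir,pxuvv,eqhq] -> 8 lines: eazx mir pxuvv eqhq wwhto eskx xfh mav
Hunk 3: at line 4 remove [wwhto] add [tsuqt,jfbqh,sbry] -> 10 lines: eazx mir pxuvv eqhq tsuqt jfbqh sbry eskx xfh mav
Hunk 4: at line 3 remove [tsuqt,jfbqh,sbry] add [zmx,qey,kisz] -> 10 lines: eazx mir pxuvv eqhq zmx qey kisz eskx xfh mav
Hunk 5: at line 4 remove [zmx,qey,kisz] add [xqg,wysw,ohhf] -> 10 lines: eazx mir pxuvv eqhq xqg wysw ohhf eskx xfh mav
Hunk 6: at line 1 remove [mir] add [mfx] -> 10 lines: eazx mfx pxuvv eqhq xqg wysw ohhf eskx xfh mav
Final line 5: xqg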